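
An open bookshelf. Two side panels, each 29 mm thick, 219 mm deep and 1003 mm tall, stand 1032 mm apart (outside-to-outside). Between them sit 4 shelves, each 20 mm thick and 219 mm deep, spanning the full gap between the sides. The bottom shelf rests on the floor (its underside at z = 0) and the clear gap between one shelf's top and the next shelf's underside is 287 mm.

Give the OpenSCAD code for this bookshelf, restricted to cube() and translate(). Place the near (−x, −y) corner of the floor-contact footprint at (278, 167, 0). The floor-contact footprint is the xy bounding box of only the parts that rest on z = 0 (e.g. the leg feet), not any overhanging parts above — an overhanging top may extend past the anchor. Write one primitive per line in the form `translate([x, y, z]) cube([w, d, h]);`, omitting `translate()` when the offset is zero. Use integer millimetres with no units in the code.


translate([278, 167, 0]) cube([29, 219, 1003]);
translate([1281, 167, 0]) cube([29, 219, 1003]);
translate([307, 167, 0]) cube([974, 219, 20]);
translate([307, 167, 307]) cube([974, 219, 20]);
translate([307, 167, 614]) cube([974, 219, 20]);
translate([307, 167, 921]) cube([974, 219, 20]);


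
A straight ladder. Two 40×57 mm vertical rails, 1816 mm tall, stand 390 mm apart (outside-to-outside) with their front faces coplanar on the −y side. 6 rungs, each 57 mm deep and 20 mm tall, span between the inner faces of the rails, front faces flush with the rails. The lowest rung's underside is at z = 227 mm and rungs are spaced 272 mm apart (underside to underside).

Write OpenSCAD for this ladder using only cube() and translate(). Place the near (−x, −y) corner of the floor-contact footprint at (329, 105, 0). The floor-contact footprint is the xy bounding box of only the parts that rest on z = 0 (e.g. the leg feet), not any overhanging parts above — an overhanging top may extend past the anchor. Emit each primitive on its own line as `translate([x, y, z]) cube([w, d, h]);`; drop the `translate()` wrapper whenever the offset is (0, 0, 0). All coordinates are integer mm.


translate([329, 105, 0]) cube([40, 57, 1816]);
translate([679, 105, 0]) cube([40, 57, 1816]);
translate([369, 105, 227]) cube([310, 57, 20]);
translate([369, 105, 499]) cube([310, 57, 20]);
translate([369, 105, 771]) cube([310, 57, 20]);
translate([369, 105, 1043]) cube([310, 57, 20]);
translate([369, 105, 1315]) cube([310, 57, 20]);
translate([369, 105, 1587]) cube([310, 57, 20]);


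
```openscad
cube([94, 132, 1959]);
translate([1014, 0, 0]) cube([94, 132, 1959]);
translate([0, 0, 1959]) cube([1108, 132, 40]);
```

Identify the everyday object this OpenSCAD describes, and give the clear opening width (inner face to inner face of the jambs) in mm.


A door frame. The clear opening width is 920 mm.

Two 1959 mm tall posts with a header on top — a door frame. The left jamb is 94 mm wide at x = 0; the right jamb starts at x = 1014. The clear opening is 1014 − 94 = 920 mm.


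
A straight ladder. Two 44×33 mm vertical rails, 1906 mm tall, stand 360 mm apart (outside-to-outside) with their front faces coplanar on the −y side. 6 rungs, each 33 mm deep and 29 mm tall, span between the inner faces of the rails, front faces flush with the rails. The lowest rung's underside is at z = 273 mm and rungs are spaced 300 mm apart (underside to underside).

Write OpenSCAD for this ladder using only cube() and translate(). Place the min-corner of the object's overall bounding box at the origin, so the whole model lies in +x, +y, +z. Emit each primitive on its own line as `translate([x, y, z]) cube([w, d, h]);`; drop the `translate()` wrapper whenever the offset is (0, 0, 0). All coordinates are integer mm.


cube([44, 33, 1906]);
translate([316, 0, 0]) cube([44, 33, 1906]);
translate([44, 0, 273]) cube([272, 33, 29]);
translate([44, 0, 573]) cube([272, 33, 29]);
translate([44, 0, 873]) cube([272, 33, 29]);
translate([44, 0, 1173]) cube([272, 33, 29]);
translate([44, 0, 1473]) cube([272, 33, 29]);
translate([44, 0, 1773]) cube([272, 33, 29]);


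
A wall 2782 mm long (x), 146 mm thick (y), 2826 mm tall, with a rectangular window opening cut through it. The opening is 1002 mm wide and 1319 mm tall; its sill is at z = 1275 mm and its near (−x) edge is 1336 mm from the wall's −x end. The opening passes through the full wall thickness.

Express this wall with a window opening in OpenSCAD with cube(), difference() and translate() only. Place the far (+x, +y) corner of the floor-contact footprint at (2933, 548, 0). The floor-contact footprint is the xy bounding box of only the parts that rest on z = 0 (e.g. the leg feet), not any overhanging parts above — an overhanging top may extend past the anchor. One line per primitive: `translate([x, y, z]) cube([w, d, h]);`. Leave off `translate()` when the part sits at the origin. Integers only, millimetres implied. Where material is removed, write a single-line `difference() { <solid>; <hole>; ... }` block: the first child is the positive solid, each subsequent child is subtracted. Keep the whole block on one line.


difference() { translate([151, 402, 0]) cube([2782, 146, 2826]); translate([1487, 402, 1275]) cube([1002, 146, 1319]); }


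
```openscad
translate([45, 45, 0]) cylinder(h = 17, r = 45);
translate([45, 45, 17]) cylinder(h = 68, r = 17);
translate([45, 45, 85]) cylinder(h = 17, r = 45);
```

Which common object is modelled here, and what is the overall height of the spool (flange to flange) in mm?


A spool. The overall height is 102 mm.

Three coaxial cylinders, large–small–large — a spool. Two 17 mm flanges and a 68 mm core give 17 + 68 + 17 = 102 mm.


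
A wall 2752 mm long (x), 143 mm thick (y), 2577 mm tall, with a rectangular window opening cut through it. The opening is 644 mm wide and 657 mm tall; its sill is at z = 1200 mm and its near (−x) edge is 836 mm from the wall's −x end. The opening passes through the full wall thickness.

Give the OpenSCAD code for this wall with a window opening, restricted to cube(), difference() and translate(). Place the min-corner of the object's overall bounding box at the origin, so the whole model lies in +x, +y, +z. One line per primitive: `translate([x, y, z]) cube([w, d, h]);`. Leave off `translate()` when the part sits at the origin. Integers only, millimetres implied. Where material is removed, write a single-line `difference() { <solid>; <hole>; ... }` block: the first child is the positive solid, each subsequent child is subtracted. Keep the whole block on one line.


difference() { cube([2752, 143, 2577]); translate([836, 0, 1200]) cube([644, 143, 657]); }


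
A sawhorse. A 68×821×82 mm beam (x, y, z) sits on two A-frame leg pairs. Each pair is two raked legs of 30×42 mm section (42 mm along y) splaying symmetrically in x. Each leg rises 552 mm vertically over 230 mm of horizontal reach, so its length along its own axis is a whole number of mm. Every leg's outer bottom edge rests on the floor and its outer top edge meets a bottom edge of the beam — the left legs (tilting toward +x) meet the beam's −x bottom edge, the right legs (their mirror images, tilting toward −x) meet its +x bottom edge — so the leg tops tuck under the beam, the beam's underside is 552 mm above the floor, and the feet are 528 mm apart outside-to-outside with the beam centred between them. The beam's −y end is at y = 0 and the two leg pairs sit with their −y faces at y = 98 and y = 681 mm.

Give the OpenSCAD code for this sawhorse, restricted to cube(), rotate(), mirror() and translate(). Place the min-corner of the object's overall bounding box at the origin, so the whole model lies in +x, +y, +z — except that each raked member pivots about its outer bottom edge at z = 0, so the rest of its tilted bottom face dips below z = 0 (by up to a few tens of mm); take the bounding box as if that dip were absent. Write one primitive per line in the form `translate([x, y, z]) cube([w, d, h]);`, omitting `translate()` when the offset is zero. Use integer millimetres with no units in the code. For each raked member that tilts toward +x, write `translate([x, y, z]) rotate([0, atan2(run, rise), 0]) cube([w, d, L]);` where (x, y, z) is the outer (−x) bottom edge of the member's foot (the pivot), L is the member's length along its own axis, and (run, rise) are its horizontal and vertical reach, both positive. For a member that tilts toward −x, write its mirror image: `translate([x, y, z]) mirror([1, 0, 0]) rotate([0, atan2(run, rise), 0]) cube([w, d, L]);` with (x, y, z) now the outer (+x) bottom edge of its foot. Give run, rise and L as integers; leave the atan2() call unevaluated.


// leg length = √(230² + 552²) = 598
// right-leg outer foot x = 2·230 + 68 = 528
// beam min-corner = (230, 0, 552)
translate([230, 0, 552]) cube([68, 821, 82]);
translate([0, 98, 0]) rotate([0, atan2(230, 552), 0]) cube([30, 42, 598]);
translate([528, 98, 0]) mirror([1, 0, 0]) rotate([0, atan2(230, 552), 0]) cube([30, 42, 598]);
translate([0, 681, 0]) rotate([0, atan2(230, 552), 0]) cube([30, 42, 598]);
translate([528, 681, 0]) mirror([1, 0, 0]) rotate([0, atan2(230, 552), 0]) cube([30, 42, 598]);


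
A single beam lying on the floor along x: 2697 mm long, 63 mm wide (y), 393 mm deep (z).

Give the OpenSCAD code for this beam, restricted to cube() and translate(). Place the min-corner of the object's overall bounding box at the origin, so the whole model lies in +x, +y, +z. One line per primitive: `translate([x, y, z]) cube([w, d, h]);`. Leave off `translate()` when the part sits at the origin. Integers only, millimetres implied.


cube([2697, 63, 393]);


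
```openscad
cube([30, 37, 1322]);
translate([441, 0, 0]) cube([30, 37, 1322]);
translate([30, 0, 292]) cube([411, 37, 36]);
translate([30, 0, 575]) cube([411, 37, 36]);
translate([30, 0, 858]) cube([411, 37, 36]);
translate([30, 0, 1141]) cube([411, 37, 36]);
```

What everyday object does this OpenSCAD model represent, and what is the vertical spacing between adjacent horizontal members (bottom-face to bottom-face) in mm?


A ladder. The rung spacing is 283 mm.

Two tall 30×37 posts with 4 short bars between them — a ladder. Adjacent rungs sit at z = 292 and z = 575, so the spacing is 575 − 292 = 283 mm.


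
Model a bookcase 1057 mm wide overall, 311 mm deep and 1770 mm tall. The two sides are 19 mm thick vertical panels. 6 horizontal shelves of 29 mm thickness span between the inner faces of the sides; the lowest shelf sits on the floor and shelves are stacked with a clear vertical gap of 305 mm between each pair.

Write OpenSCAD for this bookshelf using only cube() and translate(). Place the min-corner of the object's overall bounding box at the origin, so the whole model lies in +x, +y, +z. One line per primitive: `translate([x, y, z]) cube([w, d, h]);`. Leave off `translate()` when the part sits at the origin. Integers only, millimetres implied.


cube([19, 311, 1770]);
translate([1038, 0, 0]) cube([19, 311, 1770]);
translate([19, 0, 0]) cube([1019, 311, 29]);
translate([19, 0, 334]) cube([1019, 311, 29]);
translate([19, 0, 668]) cube([1019, 311, 29]);
translate([19, 0, 1002]) cube([1019, 311, 29]);
translate([19, 0, 1336]) cube([1019, 311, 29]);
translate([19, 0, 1670]) cube([1019, 311, 29]);


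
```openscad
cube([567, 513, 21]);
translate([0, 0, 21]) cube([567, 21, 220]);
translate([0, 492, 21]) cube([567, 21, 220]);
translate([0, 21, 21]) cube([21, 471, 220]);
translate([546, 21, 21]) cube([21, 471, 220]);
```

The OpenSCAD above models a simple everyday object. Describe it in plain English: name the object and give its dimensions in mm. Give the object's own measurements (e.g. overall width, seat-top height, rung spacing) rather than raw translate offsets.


An open-topped rectangular box: outside dimensions 567×513×241 mm, with a uniform wall and base thickness of 21 mm. The base is a full 567×513 slab on the floor; four walls sit on top of the base. The front and back walls (the −y and +y sides) span the full width; the two side walls fit between them.


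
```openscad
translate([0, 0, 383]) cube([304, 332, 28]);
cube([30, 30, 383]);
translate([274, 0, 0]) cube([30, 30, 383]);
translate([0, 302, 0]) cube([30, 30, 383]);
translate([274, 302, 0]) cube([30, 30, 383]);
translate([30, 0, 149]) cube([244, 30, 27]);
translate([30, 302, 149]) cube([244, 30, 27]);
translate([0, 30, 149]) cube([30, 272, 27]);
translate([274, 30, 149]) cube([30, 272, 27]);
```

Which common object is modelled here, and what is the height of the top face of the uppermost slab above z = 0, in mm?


A stool. The seat height is 411 mm.

A 304×332×28 slab at z = 383 on four corner posts — a stool. The seat top is 383 + 28 = 411 mm.


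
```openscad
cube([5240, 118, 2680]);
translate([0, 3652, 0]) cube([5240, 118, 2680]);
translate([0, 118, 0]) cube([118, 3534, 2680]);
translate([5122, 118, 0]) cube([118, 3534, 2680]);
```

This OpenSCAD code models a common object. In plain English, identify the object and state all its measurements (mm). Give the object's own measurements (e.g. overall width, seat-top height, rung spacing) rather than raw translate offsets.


The wall frame of a small rectangular building: four walls, each 2680 mm tall and 118 mm thick, enclosing a footprint 5240 mm (x) by 3770 mm (y) outside-to-outside, with no floor or roof. The front and back walls (the −y and +y sides) span the full width; the two side walls fit between them.


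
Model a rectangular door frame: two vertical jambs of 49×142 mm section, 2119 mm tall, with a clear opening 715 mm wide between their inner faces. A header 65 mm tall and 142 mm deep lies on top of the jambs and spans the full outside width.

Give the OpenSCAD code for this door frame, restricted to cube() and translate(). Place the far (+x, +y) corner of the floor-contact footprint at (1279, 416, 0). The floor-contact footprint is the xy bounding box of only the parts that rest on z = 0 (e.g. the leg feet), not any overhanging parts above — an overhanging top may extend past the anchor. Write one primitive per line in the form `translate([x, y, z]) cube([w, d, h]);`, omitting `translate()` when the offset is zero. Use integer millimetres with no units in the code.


translate([466, 274, 0]) cube([49, 142, 2119]);
translate([1230, 274, 0]) cube([49, 142, 2119]);
translate([466, 274, 2119]) cube([813, 142, 65]);


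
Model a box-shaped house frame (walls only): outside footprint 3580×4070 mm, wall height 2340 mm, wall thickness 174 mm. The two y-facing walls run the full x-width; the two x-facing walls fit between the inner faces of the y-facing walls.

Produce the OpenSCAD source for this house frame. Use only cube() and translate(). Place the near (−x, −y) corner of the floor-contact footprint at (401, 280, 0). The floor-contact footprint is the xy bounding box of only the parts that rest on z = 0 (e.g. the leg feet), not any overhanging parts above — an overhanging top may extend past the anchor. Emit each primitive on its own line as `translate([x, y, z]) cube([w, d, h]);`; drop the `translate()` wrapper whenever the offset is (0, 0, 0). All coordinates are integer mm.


translate([401, 280, 0]) cube([3580, 174, 2340]);
translate([401, 4176, 0]) cube([3580, 174, 2340]);
translate([401, 454, 0]) cube([174, 3722, 2340]);
translate([3807, 454, 0]) cube([174, 3722, 2340]);


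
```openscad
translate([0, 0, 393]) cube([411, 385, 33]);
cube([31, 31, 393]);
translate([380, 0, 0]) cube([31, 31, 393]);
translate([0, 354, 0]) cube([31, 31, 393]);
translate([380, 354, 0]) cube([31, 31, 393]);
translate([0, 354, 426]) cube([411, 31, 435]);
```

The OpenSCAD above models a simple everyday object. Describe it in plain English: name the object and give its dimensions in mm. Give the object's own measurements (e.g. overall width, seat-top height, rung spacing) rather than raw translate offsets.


A chair. The seat is a 411×385×33 mm slab with its top at z = 426 mm, on four 31×31 mm corner legs (flush with the seat edges, standing on z = 0). A flat backrest 31 mm thick, 435 mm tall, spans the full seat width and rises from the seat top along its +y edge, rear face flush with the rear of the seat.


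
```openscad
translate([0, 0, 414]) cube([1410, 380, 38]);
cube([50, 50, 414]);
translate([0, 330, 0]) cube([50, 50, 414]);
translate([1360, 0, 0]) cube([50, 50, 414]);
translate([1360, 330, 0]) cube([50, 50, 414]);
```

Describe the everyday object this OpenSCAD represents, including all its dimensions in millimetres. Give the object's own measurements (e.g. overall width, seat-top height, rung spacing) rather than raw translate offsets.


A bench: a 1410×380 mm seat slab, 38 mm thick, top at z = 452 mm, on four 50×50 mm square legs flush with the seat corners and standing on z = 0.


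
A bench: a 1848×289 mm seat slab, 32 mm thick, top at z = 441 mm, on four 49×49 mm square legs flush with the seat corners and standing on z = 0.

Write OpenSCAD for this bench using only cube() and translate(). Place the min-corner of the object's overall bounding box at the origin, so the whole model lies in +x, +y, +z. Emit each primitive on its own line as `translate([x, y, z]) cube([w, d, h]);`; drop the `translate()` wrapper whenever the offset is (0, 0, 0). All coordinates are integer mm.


translate([0, 0, 409]) cube([1848, 289, 32]);
cube([49, 49, 409]);
translate([0, 240, 0]) cube([49, 49, 409]);
translate([1799, 0, 0]) cube([49, 49, 409]);
translate([1799, 240, 0]) cube([49, 49, 409]);


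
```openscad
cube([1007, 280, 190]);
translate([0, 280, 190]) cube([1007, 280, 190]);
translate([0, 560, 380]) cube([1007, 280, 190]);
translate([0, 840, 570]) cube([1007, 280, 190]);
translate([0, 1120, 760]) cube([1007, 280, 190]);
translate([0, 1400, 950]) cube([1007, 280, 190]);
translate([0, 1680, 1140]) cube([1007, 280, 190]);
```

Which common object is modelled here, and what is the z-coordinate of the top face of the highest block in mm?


A staircase. The total rise is 1330 mm.

7 identical blocks, each offset up and back from the previous — a staircase. Each step is 190 mm tall and there are 7 of them, so the total rise is 7 × 190 = 1330 mm.


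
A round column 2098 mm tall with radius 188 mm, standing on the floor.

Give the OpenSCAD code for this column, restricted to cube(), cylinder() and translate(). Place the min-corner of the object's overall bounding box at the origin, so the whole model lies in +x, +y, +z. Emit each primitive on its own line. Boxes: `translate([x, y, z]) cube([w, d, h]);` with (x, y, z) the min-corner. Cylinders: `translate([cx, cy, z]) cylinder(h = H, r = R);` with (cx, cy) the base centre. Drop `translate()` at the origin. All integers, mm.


translate([188, 188, 0]) cylinder(h = 2098, r = 188);


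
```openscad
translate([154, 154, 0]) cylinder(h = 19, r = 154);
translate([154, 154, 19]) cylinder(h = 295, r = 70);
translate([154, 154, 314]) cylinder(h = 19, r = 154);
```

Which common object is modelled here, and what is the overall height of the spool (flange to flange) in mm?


A spool. The overall height is 333 mm.

Three coaxial cylinders, large–small–large — a spool. Two 19 mm flanges and a 295 mm core give 19 + 295 + 19 = 333 mm.


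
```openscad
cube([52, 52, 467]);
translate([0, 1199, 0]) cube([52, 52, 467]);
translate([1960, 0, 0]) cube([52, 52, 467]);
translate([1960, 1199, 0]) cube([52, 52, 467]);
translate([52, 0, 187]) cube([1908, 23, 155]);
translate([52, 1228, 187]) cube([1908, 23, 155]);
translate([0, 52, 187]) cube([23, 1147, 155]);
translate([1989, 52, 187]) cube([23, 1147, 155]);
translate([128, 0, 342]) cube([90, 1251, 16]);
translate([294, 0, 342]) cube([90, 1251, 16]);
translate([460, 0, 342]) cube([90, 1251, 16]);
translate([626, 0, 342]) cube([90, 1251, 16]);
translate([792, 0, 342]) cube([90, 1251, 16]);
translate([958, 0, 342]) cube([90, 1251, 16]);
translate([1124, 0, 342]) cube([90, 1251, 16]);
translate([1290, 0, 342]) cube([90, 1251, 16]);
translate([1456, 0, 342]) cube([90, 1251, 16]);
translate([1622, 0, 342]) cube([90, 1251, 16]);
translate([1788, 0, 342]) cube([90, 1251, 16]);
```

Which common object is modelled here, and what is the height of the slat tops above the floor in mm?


A bed frame. The slat-top height is 358 mm.

Four posts, four rails, and a row of slats — a bed frame. Slats sit on the rails at z = 187 + 155 = 342; with slat thickness 16, the top is 358 mm.


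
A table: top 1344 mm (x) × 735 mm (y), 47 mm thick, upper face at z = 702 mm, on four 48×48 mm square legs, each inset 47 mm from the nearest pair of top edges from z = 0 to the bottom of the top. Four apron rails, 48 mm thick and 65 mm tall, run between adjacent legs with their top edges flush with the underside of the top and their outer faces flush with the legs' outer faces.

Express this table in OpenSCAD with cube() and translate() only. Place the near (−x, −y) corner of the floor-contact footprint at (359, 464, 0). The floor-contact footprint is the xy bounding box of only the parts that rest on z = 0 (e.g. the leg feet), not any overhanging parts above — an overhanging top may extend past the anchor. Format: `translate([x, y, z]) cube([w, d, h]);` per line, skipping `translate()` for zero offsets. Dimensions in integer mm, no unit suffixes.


translate([312, 417, 655]) cube([1344, 735, 47]);
translate([359, 464, 0]) cube([48, 48, 655]);
translate([1561, 464, 0]) cube([48, 48, 655]);
translate([359, 1057, 0]) cube([48, 48, 655]);
translate([1561, 1057, 0]) cube([48, 48, 655]);
translate([407, 464, 590]) cube([1154, 48, 65]);
translate([407, 1057, 590]) cube([1154, 48, 65]);
translate([359, 512, 590]) cube([48, 545, 65]);
translate([1561, 512, 590]) cube([48, 545, 65]);


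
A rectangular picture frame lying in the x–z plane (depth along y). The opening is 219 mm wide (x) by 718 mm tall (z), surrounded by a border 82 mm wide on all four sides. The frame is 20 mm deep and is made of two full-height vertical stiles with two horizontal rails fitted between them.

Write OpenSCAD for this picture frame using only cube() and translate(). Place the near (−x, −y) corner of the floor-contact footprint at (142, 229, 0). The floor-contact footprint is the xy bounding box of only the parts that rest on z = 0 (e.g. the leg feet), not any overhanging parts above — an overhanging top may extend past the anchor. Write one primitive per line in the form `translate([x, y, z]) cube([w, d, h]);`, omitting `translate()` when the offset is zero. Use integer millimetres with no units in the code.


translate([142, 229, 0]) cube([82, 20, 882]);
translate([443, 229, 0]) cube([82, 20, 882]);
translate([224, 229, 0]) cube([219, 20, 82]);
translate([224, 229, 800]) cube([219, 20, 82]);


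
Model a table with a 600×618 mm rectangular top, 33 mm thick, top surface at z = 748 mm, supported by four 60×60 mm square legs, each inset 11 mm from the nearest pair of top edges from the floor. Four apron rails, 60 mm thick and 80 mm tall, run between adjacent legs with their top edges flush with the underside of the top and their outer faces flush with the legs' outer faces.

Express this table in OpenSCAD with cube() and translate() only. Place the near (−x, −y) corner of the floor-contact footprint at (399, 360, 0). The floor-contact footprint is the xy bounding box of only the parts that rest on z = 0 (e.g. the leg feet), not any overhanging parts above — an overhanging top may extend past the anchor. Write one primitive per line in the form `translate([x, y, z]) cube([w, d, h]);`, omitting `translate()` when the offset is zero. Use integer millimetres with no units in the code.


translate([388, 349, 715]) cube([600, 618, 33]);
translate([399, 360, 0]) cube([60, 60, 715]);
translate([917, 360, 0]) cube([60, 60, 715]);
translate([399, 896, 0]) cube([60, 60, 715]);
translate([917, 896, 0]) cube([60, 60, 715]);
translate([459, 360, 635]) cube([458, 60, 80]);
translate([459, 896, 635]) cube([458, 60, 80]);
translate([399, 420, 635]) cube([60, 476, 80]);
translate([917, 420, 635]) cube([60, 476, 80]);


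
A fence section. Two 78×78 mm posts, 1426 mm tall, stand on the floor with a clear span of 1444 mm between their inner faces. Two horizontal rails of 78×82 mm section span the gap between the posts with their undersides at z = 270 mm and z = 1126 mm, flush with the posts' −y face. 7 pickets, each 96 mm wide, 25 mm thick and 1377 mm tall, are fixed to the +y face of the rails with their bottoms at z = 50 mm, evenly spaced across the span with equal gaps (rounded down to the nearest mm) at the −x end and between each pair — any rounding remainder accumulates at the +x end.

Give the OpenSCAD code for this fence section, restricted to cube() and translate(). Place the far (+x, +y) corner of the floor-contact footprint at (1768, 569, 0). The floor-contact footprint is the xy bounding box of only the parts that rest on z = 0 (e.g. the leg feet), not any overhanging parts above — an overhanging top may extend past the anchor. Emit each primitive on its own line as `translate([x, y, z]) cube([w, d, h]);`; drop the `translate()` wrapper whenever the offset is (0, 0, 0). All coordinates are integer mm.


translate([168, 491, 0]) cube([78, 78, 1426]);
translate([1690, 491, 0]) cube([78, 78, 1426]);
translate([246, 491, 270]) cube([1444, 78, 82]);
translate([246, 491, 1126]) cube([1444, 78, 82]);
translate([342, 569, 50]) cube([96, 25, 1377]);
translate([534, 569, 50]) cube([96, 25, 1377]);
translate([726, 569, 50]) cube([96, 25, 1377]);
translate([918, 569, 50]) cube([96, 25, 1377]);
translate([1110, 569, 50]) cube([96, 25, 1377]);
translate([1302, 569, 50]) cube([96, 25, 1377]);
translate([1494, 569, 50]) cube([96, 25, 1377]);


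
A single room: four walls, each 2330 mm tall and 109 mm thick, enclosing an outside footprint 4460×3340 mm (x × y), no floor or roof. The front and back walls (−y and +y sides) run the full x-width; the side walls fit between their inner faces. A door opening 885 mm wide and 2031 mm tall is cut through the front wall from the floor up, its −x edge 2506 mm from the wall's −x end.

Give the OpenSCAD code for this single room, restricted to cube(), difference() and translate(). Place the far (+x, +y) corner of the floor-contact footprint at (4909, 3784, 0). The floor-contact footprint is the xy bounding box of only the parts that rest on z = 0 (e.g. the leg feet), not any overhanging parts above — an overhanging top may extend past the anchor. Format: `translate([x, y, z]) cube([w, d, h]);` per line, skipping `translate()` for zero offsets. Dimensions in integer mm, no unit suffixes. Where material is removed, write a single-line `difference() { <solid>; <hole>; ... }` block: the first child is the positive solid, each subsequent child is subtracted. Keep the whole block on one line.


difference() { translate([449, 444, 0]) cube([4460, 109, 2330]); translate([2955, 444, 0]) cube([885, 109, 2031]); }
translate([449, 3675, 0]) cube([4460, 109, 2330]);
translate([449, 553, 0]) cube([109, 3122, 2330]);
translate([4800, 553, 0]) cube([109, 3122, 2330]);


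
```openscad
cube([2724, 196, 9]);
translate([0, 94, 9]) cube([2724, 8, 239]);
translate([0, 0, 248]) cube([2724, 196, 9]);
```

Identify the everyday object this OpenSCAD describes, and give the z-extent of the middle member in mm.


An I-beam. The web height is 239 mm.

Two wide flanges with a thin centred web — an I-beam. Overall 257 mm minus two 9 mm flanges gives a web of 257 − 2·9 = 239 mm.


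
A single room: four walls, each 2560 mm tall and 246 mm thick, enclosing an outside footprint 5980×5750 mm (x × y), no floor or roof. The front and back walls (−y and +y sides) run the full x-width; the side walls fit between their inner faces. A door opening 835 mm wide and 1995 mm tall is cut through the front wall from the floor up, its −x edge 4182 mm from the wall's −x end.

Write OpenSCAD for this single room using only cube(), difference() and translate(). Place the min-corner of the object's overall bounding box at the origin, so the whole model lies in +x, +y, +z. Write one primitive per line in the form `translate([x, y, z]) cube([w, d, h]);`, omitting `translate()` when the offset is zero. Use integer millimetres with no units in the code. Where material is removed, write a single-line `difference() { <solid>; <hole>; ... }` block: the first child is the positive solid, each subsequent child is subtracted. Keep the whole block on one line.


difference() { cube([5980, 246, 2560]); translate([4182, 0, 0]) cube([835, 246, 1995]); }
translate([0, 5504, 0]) cube([5980, 246, 2560]);
translate([0, 246, 0]) cube([246, 5258, 2560]);
translate([5734, 246, 0]) cube([246, 5258, 2560]);


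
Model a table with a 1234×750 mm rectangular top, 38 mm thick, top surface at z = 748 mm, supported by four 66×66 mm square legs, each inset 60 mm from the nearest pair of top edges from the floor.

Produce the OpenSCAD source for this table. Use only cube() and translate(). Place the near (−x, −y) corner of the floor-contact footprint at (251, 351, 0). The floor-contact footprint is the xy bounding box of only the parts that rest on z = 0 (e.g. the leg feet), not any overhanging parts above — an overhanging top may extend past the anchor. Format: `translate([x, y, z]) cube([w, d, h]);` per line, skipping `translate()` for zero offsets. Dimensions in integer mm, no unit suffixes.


translate([191, 291, 710]) cube([1234, 750, 38]);
translate([251, 351, 0]) cube([66, 66, 710]);
translate([1299, 351, 0]) cube([66, 66, 710]);
translate([251, 915, 0]) cube([66, 66, 710]);
translate([1299, 915, 0]) cube([66, 66, 710]);


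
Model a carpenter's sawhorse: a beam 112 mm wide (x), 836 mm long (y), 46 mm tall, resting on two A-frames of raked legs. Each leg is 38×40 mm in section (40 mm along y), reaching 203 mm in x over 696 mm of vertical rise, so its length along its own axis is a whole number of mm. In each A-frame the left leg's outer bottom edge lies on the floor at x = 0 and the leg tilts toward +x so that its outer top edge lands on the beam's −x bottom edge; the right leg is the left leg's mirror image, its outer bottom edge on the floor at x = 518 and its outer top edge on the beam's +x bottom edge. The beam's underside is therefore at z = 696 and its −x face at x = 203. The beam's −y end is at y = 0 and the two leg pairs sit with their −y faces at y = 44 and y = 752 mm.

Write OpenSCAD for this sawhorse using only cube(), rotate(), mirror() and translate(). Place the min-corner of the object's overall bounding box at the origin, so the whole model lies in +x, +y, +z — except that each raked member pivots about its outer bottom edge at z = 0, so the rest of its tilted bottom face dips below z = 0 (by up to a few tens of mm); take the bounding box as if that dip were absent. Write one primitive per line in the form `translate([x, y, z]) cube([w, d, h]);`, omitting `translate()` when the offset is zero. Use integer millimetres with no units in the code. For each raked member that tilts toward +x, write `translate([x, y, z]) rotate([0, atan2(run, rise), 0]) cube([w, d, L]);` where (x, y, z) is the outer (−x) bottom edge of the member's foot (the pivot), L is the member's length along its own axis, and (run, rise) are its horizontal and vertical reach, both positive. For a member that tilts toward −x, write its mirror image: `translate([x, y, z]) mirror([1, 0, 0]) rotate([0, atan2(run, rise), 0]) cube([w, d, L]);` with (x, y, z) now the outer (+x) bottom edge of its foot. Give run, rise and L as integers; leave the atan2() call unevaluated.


translate([203, 0, 696]) cube([112, 836, 46]);
translate([0, 44, 0]) rotate([0, atan2(203, 696), 0]) cube([38, 40, 725]);
translate([518, 44, 0]) mirror([1, 0, 0]) rotate([0, atan2(203, 696), 0]) cube([38, 40, 725]);
translate([0, 752, 0]) rotate([0, atan2(203, 696), 0]) cube([38, 40, 725]);
translate([518, 752, 0]) mirror([1, 0, 0]) rotate([0, atan2(203, 696), 0]) cube([38, 40, 725]);


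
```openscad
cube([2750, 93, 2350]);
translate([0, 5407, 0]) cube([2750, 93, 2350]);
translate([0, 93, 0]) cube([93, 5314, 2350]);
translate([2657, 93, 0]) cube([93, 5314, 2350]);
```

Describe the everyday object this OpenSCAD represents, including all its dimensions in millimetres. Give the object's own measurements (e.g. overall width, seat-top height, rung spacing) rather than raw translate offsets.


The wall frame of a small rectangular building: four walls, each 2350 mm tall and 93 mm thick, enclosing a footprint 2750 mm (x) by 5500 mm (y) outside-to-outside, with no floor or roof. The front and back walls (the −y and +y sides) span the full width; the two side walls fit between them.


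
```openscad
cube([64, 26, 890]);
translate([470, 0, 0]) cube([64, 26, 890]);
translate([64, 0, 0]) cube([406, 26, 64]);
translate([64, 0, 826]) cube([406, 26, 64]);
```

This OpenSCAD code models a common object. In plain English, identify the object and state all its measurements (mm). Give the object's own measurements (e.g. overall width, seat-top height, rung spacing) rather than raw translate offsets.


A rectangular picture frame lying in the x–z plane (depth along y). The opening is 406 mm wide (x) by 762 mm tall (z), surrounded by a border 64 mm wide on all four sides. The frame is 26 mm deep and is made of two full-height vertical stiles with two horizontal rails fitted between them.


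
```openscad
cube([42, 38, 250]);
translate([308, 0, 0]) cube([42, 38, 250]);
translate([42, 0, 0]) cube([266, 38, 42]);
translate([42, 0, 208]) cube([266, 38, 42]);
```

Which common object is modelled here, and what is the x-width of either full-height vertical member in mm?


A picture frame. The border width is 42 mm.

Four thin pieces enclosing a rectangular opening — a picture frame. The two full-height stiles are 250 mm tall; the top rail sits at z = 208 and is 42 mm tall, so the border above the opening is 250 − 208 = 42 mm, matching the stile x-width.


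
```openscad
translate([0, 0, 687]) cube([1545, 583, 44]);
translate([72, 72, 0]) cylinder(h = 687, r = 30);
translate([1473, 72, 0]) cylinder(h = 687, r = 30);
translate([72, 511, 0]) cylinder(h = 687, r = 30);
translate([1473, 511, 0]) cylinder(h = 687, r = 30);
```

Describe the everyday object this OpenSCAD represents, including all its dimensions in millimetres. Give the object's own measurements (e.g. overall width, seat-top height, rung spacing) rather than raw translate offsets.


A rectangular dining table. The top is 1545×583×44 mm with its upper surface at z = 731 mm. It stands on four round legs of 60 mm diameter, each leg's bounding box inset 42 mm from the nearest pair of top edges, running from the floor to the underside of the top.


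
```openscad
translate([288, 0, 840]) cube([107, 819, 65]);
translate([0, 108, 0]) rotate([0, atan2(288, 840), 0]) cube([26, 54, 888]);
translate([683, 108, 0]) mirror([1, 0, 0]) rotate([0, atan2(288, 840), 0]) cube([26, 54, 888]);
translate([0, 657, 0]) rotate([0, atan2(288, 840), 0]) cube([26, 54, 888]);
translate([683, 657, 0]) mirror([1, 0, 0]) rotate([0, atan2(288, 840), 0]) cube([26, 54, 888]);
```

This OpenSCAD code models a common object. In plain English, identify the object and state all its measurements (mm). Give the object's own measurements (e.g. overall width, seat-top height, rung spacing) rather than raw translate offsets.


A sawhorse. A 107×819×65 mm beam (x, y, z) sits on two A-frame leg pairs. Each pair is two raked legs of 26×54 mm section (54 mm along y) splaying symmetrically in x. Each leg rises 840 mm vertically over 288 mm of horizontal reach and is 888 mm long along its own axis. Every leg's outer bottom edge rests on the floor and its outer top edge meets a bottom edge of the beam — the left legs (tilting toward +x) meet the beam's −x bottom edge, the right legs (their mirror images, tilting toward −x) meet its +x bottom edge — so the leg tops tuck under the beam, the beam's underside is 840 mm above the floor, and the feet are 683 mm apart outside-to-outside with the beam centred between them. The two leg pairs are set in 108 mm from either end of the beam.


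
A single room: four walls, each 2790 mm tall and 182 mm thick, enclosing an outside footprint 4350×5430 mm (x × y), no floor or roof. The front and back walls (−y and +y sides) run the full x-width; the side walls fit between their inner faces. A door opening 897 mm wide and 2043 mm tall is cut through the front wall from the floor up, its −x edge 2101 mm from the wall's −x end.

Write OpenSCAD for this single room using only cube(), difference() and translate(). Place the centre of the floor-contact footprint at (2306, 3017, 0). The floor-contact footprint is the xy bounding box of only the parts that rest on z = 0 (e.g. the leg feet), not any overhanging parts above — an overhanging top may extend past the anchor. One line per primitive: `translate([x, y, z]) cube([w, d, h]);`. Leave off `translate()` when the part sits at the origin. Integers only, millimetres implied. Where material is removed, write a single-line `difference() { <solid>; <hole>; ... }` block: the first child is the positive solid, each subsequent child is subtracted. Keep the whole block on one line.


difference() { translate([131, 302, 0]) cube([4350, 182, 2790]); translate([2232, 302, 0]) cube([897, 182, 2043]); }
translate([131, 5550, 0]) cube([4350, 182, 2790]);
translate([131, 484, 0]) cube([182, 5066, 2790]);
translate([4299, 484, 0]) cube([182, 5066, 2790]);


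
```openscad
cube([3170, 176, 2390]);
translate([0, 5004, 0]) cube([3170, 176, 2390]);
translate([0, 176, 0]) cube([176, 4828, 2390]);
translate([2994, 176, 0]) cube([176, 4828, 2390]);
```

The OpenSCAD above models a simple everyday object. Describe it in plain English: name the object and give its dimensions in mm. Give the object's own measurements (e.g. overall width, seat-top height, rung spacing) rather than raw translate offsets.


The wall frame of a small rectangular building: four walls, each 2390 mm tall and 176 mm thick, enclosing a footprint 3170 mm (x) by 5180 mm (y) outside-to-outside, with no floor or roof. The front and back walls (the −y and +y sides) span the full width; the two side walls fit between them.


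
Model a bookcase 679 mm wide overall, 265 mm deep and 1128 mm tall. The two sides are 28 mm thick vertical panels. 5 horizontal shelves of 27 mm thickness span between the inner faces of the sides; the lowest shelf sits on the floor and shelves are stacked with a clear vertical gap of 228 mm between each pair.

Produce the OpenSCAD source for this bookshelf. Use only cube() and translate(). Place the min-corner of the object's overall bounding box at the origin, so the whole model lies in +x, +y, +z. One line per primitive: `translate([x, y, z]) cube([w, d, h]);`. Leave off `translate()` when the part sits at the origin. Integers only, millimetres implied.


cube([28, 265, 1128]);
translate([651, 0, 0]) cube([28, 265, 1128]);
translate([28, 0, 0]) cube([623, 265, 27]);
translate([28, 0, 255]) cube([623, 265, 27]);
translate([28, 0, 510]) cube([623, 265, 27]);
translate([28, 0, 765]) cube([623, 265, 27]);
translate([28, 0, 1020]) cube([623, 265, 27]);


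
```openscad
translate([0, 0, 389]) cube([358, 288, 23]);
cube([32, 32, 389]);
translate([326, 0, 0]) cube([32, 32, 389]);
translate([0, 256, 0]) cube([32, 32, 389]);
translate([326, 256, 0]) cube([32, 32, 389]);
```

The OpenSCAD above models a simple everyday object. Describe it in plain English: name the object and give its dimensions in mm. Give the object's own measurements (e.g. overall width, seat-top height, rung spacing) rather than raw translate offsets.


A four-legged stool. The seat is a 358×288×23 mm slab whose top surface is at z = 412 mm; four square legs, each 32×32 mm in cross-section, run from the floor (z = 0) to the underside of the seat, each flush with a corner of the seat.


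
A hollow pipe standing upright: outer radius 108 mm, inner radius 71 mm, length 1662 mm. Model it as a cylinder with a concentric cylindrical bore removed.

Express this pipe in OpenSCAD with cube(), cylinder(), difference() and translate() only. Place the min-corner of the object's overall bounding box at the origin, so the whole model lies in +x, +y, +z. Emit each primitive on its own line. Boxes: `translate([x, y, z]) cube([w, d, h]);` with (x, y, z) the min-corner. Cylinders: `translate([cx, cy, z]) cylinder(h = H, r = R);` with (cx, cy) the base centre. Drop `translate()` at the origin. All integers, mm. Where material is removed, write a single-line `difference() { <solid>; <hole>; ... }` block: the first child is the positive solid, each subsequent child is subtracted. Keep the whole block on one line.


difference() { translate([108, 108, 0]) cylinder(h = 1662, r = 108); translate([108, 108, 0]) cylinder(h = 1662, r = 71); }
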